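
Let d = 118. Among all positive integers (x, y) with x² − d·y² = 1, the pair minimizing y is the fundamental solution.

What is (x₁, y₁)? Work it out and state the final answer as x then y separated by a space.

306917 28254

√118 → a₀=10, period (1,6,3,2,10,2,3,6,1,20); ℓ=10 even so k=9
a_0=10:  p_0=10·1+0=10,  q_0=10·0+1=1
…
a_3=3:  p_3=3·76+11=239,  q_3=3·7+1=22
a_4=2:  p_4=2·239+76=554,  q_4=2·22+7=51
a_5=10:  p_5=10·554+239=5779,  q_5=10·51+22=532
a_6=2:  p_6=2·5779+554=12112,  q_6=2·532+51=1115
a_7=3:  p_7=3·12112+5779=42115,  q_7=3·1115+532=3877
a_8=6:  p_8=6·42115+12112=264802,  q_8=6·3877+1115=24377
a_9=1:  p_9=1·264802+42115=306917,  q_9=1·24377+3877=28254
→ (306917, 28254).  Check: 306917²=94198044889, 118·28254²=94198044888, difference 1.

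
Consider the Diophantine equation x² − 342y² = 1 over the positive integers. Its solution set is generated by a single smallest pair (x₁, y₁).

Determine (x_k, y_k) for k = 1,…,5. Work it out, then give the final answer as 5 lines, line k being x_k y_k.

√342 = [18; 2,36, …], period ℓ=2 (even) → k=1
k=0  a_k=18  p_k/q_k = 18/1
k=1  a_k=2  p_k/q_k = 37/2
fundamental: x₁=37, y₁=2  (since 1369 − 342·4 = 1)
(37+2√342)^2 = 2737 + 148√342
(37+2√342)^3 = 202501 + 10950√342
(37+2√342)^4 = 14982337 + 810152√342
(37+2√342)^5 = 1108490437 + 59940298√342

37 2
2737 148
202501 10950
14982337 810152
1108490437 59940298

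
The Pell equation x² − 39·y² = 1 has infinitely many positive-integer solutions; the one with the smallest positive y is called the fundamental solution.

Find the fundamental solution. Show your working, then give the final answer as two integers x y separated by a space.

25 4

√39 = [6; 4,12, …], period ℓ=2 (even) → k=1
step 0: (6, 1)  from 6·(1,0) + (0,1)
step 1: (25, 4)  from 4·(6,1) + (1,0)
→ (25, 4).  Check: 25²=625, 39·4²=624, difference 1.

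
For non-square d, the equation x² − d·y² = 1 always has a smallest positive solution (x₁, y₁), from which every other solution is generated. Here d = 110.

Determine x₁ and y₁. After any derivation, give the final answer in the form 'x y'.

21 2

√110 → a₀=10, period (2,20); ℓ=2 even so k=1
step 0: (10, 1)  from 10·(1,0) + (0,1)
step 1: (21, 2)  from 2·(10,1) + (1,0)
→ (21, 2).  Check: 21²=441, 110·2²=440, difference 1.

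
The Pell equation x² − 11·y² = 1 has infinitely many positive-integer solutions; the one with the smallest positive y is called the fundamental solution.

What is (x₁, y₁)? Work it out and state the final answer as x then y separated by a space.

10 3

√11 → a₀=3, period (3,6); ℓ=2 even so k=1
step 0: (3, 1)  from 3·(1,0) + (0,1)
step 1: (10, 3)  from 3·(3,1) + (1,0)
(x₁, y₁) = (10, 3);  10² − 11·3² = 1 ✓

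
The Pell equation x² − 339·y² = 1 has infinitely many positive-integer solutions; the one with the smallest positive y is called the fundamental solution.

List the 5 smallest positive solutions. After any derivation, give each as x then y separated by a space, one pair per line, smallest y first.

√339 = [18; 2,2,2,1,17,1,2,2,2,36, …], period ℓ=10 (even) → k=9
a_0=18:  p_0=18·1+0=18,  q_0=18·0+1=1
a_1=2:  p_1=2·18+1=37,  q_1=2·1+0=2
…
a_3=2:  p_3=2·92+37=221,  q_3=2·5+2=12
…
a_8=2:  p_8=2·17252+5855=40359,  q_8=2·937+318=2192
a_9=2:  p_9=2·40359+17252=97970,  q_9=2·2192+937=5321
fundamental: x₁=97970, y₁=5321  (since 9598120900 − 339·28313041 = 1)
(x_2, y_2) = (97970·97970 + 339·5321·5321, 97970·5321 + 5321·97970) = (19196241799, 1042596740)
(x_3, y_3) = (97970·19196241799 + 339·5321·1042596740, 97970·1042596740 + 5321·19196241799) = (3761311617998090, 204286405230279)
(x_4, y_4) = (97970·3761311617998090 + 339·5321·204286405230279, 97970·204286405230279 + 5321·3761311617998090) = (736991398411349512801, 40027878239778270520)
(x_5, y_5) = (97970·736991398411349512801 + 339·5321·40027878239778270520, 97970·40027878239778270520 + 5321·736991398411349512801) = (144406094600958511920229850, 7843062462097867920458521)

97970 5321
19196241799 1042596740
3761311617998090 204286405230279
736991398411349512801 40027878239778270520
144406094600958511920229850 7843062462097867920458521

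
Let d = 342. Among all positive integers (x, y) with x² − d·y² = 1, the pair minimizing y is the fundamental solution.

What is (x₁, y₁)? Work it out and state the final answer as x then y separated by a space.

37 2

√342 → a₀=18, period (2,36); ℓ=2 even so k=1
a_0=18:  p_0=18·1+0=18,  q_0=18·0+1=1
a_1=2:  p_1=2·18+1=37,  q_1=2·1+0=2
→ (37, 2).  Check: 37²=1369, 342·2²=1368, difference 1.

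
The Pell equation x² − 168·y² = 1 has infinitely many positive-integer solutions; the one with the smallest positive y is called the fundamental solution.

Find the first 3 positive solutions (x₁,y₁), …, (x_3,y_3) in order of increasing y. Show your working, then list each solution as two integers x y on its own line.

13 1
337 26
8749 675

d=168: √d = [12; 1,24] (ℓ=2, even), read p_1/q_1
k=0  a_k=12  p_k/q_k = 12/1
k=1  a_k=1  p_k/q_k = 13/1
(x₁, y₁) = (13, 1);  13² − 168·1² = 1 ✓
(13+1√168)^2 = 337 + 26√168
(13+1√168)^3 = 8749 + 675√168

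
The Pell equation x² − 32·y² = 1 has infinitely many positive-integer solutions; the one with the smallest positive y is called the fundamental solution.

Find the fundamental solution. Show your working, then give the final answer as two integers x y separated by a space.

17 3

√32 → a₀=5, period (1,1,1,10); ℓ=4 even so k=3
step 0: (5, 1)  from 5·(1,0) + (0,1)
step 1: (6, 1)  from 1·(5,1) + (1,0)
step 2: (11, 2)  from 1·(6,1) + (5,1)
step 3: (17, 3)  from 1·(11,2) + (6,1)
→ (17, 3).  Check: 17²=289, 32·3²=288, difference 1.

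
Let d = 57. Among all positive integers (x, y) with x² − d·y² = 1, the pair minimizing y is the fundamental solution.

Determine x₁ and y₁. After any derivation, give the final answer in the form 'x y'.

151 20

√57 → a₀=7, period (1,1,4,1,1,14); ℓ=6 even so k=5
i=0: a=7 ⇒ p=7, q=1
…
i=2: a=1 ⇒ p=15, q=2
…
i=4: a=1 ⇒ p=83, q=11
i=5: a=1 ⇒ p=151, q=20
(x₁, y₁) = (151, 20);  151² − 57·20² = 1 ✓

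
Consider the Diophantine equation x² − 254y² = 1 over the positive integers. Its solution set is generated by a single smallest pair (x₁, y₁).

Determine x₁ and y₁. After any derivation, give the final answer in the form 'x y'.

255 16

[15; 1,14,1,30] for √254; ℓ=4 ⇒ convergent index 3
k=0  a_k=15  p_k/q_k = 15/1
k=1  a_k=1  p_k/q_k = 16/1
k=2  a_k=14  p_k/q_k = 239/15
k=3  a_k=1  p_k/q_k = 255/16
fundamental: x₁=255, y₁=16  (since 65025 − 254·256 = 1)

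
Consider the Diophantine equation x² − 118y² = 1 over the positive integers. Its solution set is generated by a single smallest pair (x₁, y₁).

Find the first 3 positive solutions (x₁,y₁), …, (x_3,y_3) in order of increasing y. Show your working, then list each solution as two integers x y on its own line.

d=118: √d = [10; 1,6,3,2,10,2,3,6,1,20] (ℓ=10, even), read p_9/q_9
i=0: a=10 ⇒ p=10, q=1
i=1: a=1 ⇒ p=11, q=1
…
i=8: a=6 ⇒ p=264802, q=24377
i=9: a=1 ⇒ p=306917, q=28254
fundamental: x₁=306917, y₁=28254  (since 94198044889 − 118·798288516 = 1)
n=2: (306917,28254)∘(306917,28254) = (306917·306917+118·28254·28254, 306917·28254+28254·306917) = (188396089777,17343265836)
n=3: (188396089777,17343265836)∘(306917,28254) = (306917·188396089777+118·28254·17343265836, 306917·17343265836+28254·188396089777) = (115643925371868101,10645886241146970)

306917 28254
188396089777 17343265836
115643925371868101 10645886241146970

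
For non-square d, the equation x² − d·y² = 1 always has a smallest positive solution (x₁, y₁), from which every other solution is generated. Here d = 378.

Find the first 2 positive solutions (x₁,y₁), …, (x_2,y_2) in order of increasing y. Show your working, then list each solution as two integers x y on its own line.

√378 = [19; 2,3,1,4,1,3,2,38, …], period ℓ=8 (even) → k=7
step 0: (19, 1)  from 19·(1,0) + (0,1)
…
step 2: (136, 7)  from 3·(39,2) + (19,1)
step 3: (175, 9)  from 1·(136,7) + (39,2)
step 4: (836, 43)  from 4·(175,9) + (136,7)
…
step 6: (3869, 199)  from 3·(1011,52) + (836,43)
step 7: (8749, 450)  from 2·(3869,199) + (1011,52)
(x₁, y₁) = (8749, 450);  8749² − 378·450² = 1 ✓
n=2: (8749,450)∘(8749,450) = (8749·8749+378·450·450, 8749·450+450·8749) = (153090001,7874100)

8749 450
153090001 7874100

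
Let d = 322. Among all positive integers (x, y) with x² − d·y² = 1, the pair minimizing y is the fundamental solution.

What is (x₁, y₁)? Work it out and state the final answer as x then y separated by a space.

323 18

√322 = [17; 1,16,1,34, …], period ℓ=4 (even) → k=3
k=0  a_k=17  p_k/q_k = 17/1
k=1  a_k=1  p_k/q_k = 18/1
k=2  a_k=16  p_k/q_k = 305/17
k=3  a_k=1  p_k/q_k = 323/18
(x₁, y₁) = (323, 18);  323² − 322·18² = 1 ✓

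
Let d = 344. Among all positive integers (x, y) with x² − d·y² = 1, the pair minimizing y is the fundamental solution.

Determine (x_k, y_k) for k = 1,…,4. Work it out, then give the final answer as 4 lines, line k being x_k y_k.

d=344: √d = [18; 1,1,4,1,3,1,4,1,1,36] (ℓ=10, even), read p_9/q_9
step 0: (18, 1)  from 18·(1,0) + (0,1)
…
step 5: (779, 42)  from 3·(204,11) + (167,9)
step 6: (983, 53)  from 1·(779,42) + (204,11)
step 7: (4711, 254)  from 4·(983,53) + (779,42)
step 8: (5694, 307)  from 1·(4711,254) + (983,53)
step 9: (10405, 561)  from 1·(5694,307) + (4711,254)
→ (10405, 561).  Check: 10405²=108264025, 344·561²=108264024, difference 1.
k=2:  x_2 = 10405·10405+344·561·561 = 216528049,  y_2 = 10405·561+561·10405 = 11674410
k=3:  x_3 = 10405·216528049+344·561·11674410 = 4505948689285,  y_3 = 10405·11674410+561·216528049 = 242944471539
k=4:  x_4 = 10405·4505948689285+344·561·242944471539 = 93768792007492801,  y_4 = 10405·242944471539+561·4505948689285 = 5055674441052180

10405 561
216528049 11674410
4505948689285 242944471539
93768792007492801 5055674441052180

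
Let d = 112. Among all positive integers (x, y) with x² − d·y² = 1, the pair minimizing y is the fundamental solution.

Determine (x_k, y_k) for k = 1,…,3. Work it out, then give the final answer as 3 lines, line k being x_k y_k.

127 12
32257 3048
8193151 774180

d=112: √d = [10; 1,1,2,1,1,20] (ℓ=6, even), read p_5/q_5
a_0=10:  p_0=10·1+0=10,  q_0=10·0+1=1
…
a_2=1:  p_2=1·11+10=21,  q_2=1·1+1=2
a_3=2:  p_3=2·21+11=53,  q_3=2·2+1=5
a_4=1:  p_4=1·53+21=74,  q_4=1·5+2=7
a_5=1:  p_5=1·74+53=127,  q_5=1·7+5=12
→ (127, 12).  Check: 127²=16129, 112·12²=16128, difference 1.
(127+12√112)^2 = 32257 + 3048√112
(127+12√112)^3 = 8193151 + 774180√112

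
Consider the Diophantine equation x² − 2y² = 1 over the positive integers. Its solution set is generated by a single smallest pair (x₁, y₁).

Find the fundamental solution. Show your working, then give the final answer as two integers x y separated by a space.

3 2

√2 = [1; 2, …], period ℓ=1 (odd) → k=1
step 0: (1, 1)  from 1·(1,0) + (0,1)
step 1: (3, 2)  from 2·(1,1) + (1,0)
fundamental: x₁=3, y₁=2  (since 9 − 2·4 = 1)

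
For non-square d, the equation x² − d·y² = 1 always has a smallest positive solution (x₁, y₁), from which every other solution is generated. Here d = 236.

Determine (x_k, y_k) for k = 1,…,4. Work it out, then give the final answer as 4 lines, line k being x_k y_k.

561799 36570
631236232801 41089978860
709255768702176199 46168618067101710
796918363201596536611201 51874966922918257173720

d=236: √d = [15; 2,1,3,5,1,6,1,5,3,1,2,30] (ℓ=12, even), read p_11/q_11
i=0: a=15 ⇒ p=15, q=1
…
i=3: a=3 ⇒ p=169, q=11
i=4: a=5 ⇒ p=891, q=58
i=5: a=1 ⇒ p=1060, q=69
…
i=7: a=1 ⇒ p=8311, q=541
…
i=10: a=1 ⇒ p=203535, q=13249
i=11: a=2 ⇒ p=561799, q=36570
fundamental: x₁=561799, y₁=36570  (since 315618116401 − 236·1337364900 = 1)
(561799+36570√236)^2 = 631236232801 + 41089978860√236
(561799+36570√236)^3 = 709255768702176199 + 46168618067101710√236
(561799+36570√236)^4 = 796918363201596536611201 + 51874966922918257173720√236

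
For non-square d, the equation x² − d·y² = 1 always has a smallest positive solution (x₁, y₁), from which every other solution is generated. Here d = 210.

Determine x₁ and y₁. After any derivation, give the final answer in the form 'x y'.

√210 → a₀=14, period (2,28); ℓ=2 even so k=1
k=0  a_k=14  p_k/q_k = 14/1
k=1  a_k=2  p_k/q_k = 29/2
→ (29, 2).  Check: 29²=841, 210·2²=840, difference 1.

29 2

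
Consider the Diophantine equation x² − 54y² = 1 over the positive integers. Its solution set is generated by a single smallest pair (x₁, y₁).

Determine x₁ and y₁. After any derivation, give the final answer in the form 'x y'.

485 66

d=54: √d = [7; 2,1,6,1,2,14] (ℓ=6, even), read p_5/q_5
i=0: a=7 ⇒ p=7, q=1
…
i=2: a=1 ⇒ p=22, q=3
i=3: a=6 ⇒ p=147, q=20
i=4: a=1 ⇒ p=169, q=23
i=5: a=2 ⇒ p=485, q=66
(x₁, y₁) = (485, 66);  485² − 54·66² = 1 ✓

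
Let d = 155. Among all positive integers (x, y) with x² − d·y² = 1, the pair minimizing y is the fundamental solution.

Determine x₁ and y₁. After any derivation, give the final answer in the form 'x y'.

249 20

d=155: √d = [12; 2,4,2,24] (ℓ=4, even), read p_3/q_3
a_0=12:  p_0=12·1+0=12,  q_0=12·0+1=1
…
a_2=4:  p_2=4·25+12=112,  q_2=4·2+1=9
a_3=2:  p_3=2·112+25=249,  q_3=2·9+2=20
fundamental: x₁=249, y₁=20  (since 62001 − 155·400 = 1)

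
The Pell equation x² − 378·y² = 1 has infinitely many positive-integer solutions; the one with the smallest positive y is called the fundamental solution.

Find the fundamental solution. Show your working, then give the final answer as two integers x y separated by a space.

8749 450

√378 → a₀=19, period (2,3,1,4,1,3,2,38); ℓ=8 even so k=7
a_0=19:  p_0=19·1+0=19,  q_0=19·0+1=1
a_1=2:  p_1=2·19+1=39,  q_1=2·1+0=2
…
a_3=1:  p_3=1·136+39=175,  q_3=1·7+2=9
a_4=4:  p_4=4·175+136=836,  q_4=4·9+7=43
…
a_6=3:  p_6=3·1011+836=3869,  q_6=3·52+43=199
a_7=2:  p_7=2·3869+1011=8749,  q_7=2·199+52=450
→ (8749, 450).  Check: 8749²=76545001, 378·450²=76545000, difference 1.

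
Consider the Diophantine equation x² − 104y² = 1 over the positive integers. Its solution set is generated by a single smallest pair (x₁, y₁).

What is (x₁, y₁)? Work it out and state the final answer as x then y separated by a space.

51 5

[10; 5,20] for √104; ℓ=2 ⇒ convergent index 1
i=0: a=10 ⇒ p=10, q=1
i=1: a=5 ⇒ p=51, q=5
(x₁, y₁) = (51, 5);  51² − 104·5² = 1 ✓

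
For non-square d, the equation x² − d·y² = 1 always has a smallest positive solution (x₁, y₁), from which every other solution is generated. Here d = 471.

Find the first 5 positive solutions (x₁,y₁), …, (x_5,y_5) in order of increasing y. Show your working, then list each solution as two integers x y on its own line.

√471 → a₀=21, period (1,2,2,1,3,…,2,1,42); ℓ=14 even so k=13
k=0  a_k=21  p_k/q_k = 21/1
…
k=3  a_k=2  p_k/q_k = 152/7
k=4  a_k=1  p_k/q_k = 217/10
k=5  a_k=3  p_k/q_k = 803/37
k=6  a_k=4  p_k/q_k = 3429/158
k=7  a_k=14  p_k/q_k = 48809/2249
k=8  a_k=4  p_k/q_k = 198665/9154
k=9  a_k=3  p_k/q_k = 644804/29711
k=10  a_k=1  p_k/q_k = 843469/38865
k=11  a_k=2  p_k/q_k = 2331742/107441
k=12  a_k=2  p_k/q_k = 5506953/253747
k=13  a_k=1  p_k/q_k = 7838695/361188
→ (7838695, 361188).  Check: 7838695²=61445139303025, 471·361188²=61445139303024, difference 1.
(x_2, y_2) = (7838695·7838695 + 471·361188·361188, 7838695·361188 + 361188·7838695) = (122890278606049, 5662485139320)
(x_3, y_3) = (7838695·122890278606049 + 471·361188·5662485139320, 7838695·5662485139320 + 361188·122890278606049) = (1926598824915678693415, 88772987898323613612)
(x_4, y_4) = (7838695·1926598824915678693415 + 471·361188·88772987898323613612, 7838695·88772987898323613612 + 361188·1926598824915678693415) = (30204041151744689101078780801, 1391728752747293974319493360)
(x_5, y_5) = (7838695·30204041151744689101078780801 + 471·361188·1391728752747293974319493360, 7838695·1391728752747293974319493360 + 361188·30204041151744689101078780801) = (473520532711948744867536551663095975, 21818674431032810307068783683516788)

7838695 361188
122890278606049 5662485139320
1926598824915678693415 88772987898323613612
30204041151744689101078780801 1391728752747293974319493360
473520532711948744867536551663095975 21818674431032810307068783683516788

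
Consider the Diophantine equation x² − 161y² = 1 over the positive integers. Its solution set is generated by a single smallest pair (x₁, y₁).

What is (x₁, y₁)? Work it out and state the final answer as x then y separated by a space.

11775 928

[12; 1,2,4,1,2,1,4,2,1,24] for √161; ℓ=10 ⇒ convergent index 9
step 0: (12, 1)  from 12·(1,0) + (0,1)
…
step 3: (165, 13)  from 4·(38,3) + (13,1)
step 4: (203, 16)  from 1·(165,13) + (38,3)
…
step 7: (3667, 289)  from 4·(774,61) + (571,45)
step 8: (8108, 639)  from 2·(3667,289) + (774,61)
step 9: (11775, 928)  from 1·(8108,639) + (3667,289)
fundamental: x₁=11775, y₁=928  (since 138650625 − 161·861184 = 1)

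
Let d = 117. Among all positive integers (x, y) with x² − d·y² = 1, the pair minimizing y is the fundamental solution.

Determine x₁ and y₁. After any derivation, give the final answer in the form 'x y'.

649 60

d=117: √d = [10; 1,4,2,4,1,20] (ℓ=6, even), read p_5/q_5
step 0: (10, 1)  from 10·(1,0) + (0,1)
step 1: (11, 1)  from 1·(10,1) + (1,0)
…
step 3: (119, 11)  from 2·(54,5) + (11,1)
step 4: (530, 49)  from 4·(119,11) + (54,5)
step 5: (649, 60)  from 1·(530,49) + (119,11)
→ (649, 60).  Check: 649²=421201, 117·60²=421200, difference 1.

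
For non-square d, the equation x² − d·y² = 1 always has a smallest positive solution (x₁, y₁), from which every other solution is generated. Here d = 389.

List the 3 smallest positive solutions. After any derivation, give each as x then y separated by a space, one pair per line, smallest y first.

√389 = [19; 1,2,1,1,1,1,2,1,38, …], period ℓ=9 (odd) → k=17
step 0: (19, 1)  from 19·(1,0) + (0,1)
step 1: (20, 1)  from 1·(19,1) + (1,0)
step 2: (59, 3)  from 2·(20,1) + (19,1)
step 3: (79, 4)  from 1·(59,3) + (20,1)
step 4: (138, 7)  from 1·(79,4) + (59,3)
…
step 6: (355, 18)  from 1·(217,11) + (138,7)
step 7: (927, 47)  from 2·(355,18) + (217,11)
step 8: (1282, 65)  from 1·(927,47) + (355,18)
step 9: (49643, 2517)  from 38·(1282,65) + (927,47)
step 10: (50925, 2582)  from 1·(49643,2517) + (1282,65)
…
step 13: (353911, 17944)  from 1·(202418,10263) + (151493,7681)
step 14: (556329, 28207)  from 1·(353911,17944) + (202418,10263)
step 15: (910240, 46151)  from 1·(556329,28207) + (353911,17944)
step 16: (2376809, 120509)  from 2·(910240,46151) + (556329,28207)
step 17: (3287049, 166660)  from 1·(2376809,120509) + (910240,46151)
(x₁, y₁) = (3287049, 166660);  3287049² − 389·166660² = 1 ✓
k=2:  x_2 = 3287049·3287049+389·166660·166660 = 21609382256801,  y_2 = 3287049·166660+166660·3287049 = 1095639172680
k=3:  x_3 = 3287049·21609382256801+389·166660·1095639172680 = 142062196675667653449,  y_3 = 3287049·1095639172680+166660·21609382256801 = 7202839293837075980

3287049 166660
21609382256801 1095639172680
142062196675667653449 7202839293837075980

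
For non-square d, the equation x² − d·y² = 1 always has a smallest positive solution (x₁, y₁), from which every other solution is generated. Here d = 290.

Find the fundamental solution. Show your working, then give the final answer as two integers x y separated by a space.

579 34

d=290: √d = [17; 34] (ℓ=1, odd), read p_1/q_1
k=0  a_k=17  p_k/q_k = 17/1
k=1  a_k=34  p_k/q_k = 579/34
(x₁, y₁) = (579, 34);  579² − 290·34² = 1 ✓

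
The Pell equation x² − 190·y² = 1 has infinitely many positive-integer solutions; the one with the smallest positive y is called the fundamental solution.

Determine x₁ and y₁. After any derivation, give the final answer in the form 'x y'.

√190 = [13; 1,3,1,1,1,…,3,1,26, …], period ℓ=14 (even) → k=13
k=0  a_k=13  p_k/q_k = 13/1
…
k=7  a_k=2  p_k/q_k = 1213/88
…
k=12  a_k=3  p_k/q_k = 40787/2959
k=13  a_k=1  p_k/q_k = 52021/3774
(x₁, y₁) = (52021, 3774);  52021² − 190·3774² = 1 ✓

52021 3774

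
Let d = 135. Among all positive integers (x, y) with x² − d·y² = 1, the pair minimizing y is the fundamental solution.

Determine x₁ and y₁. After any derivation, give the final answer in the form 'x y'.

244 21

[11; 1,1,1,1,1,1,1,22] for √135; ℓ=8 ⇒ convergent index 7
k=0  a_k=11  p_k/q_k = 11/1
…
k=6  a_k=1  p_k/q_k = 151/13
k=7  a_k=1  p_k/q_k = 244/21
→ (244, 21).  Check: 244²=59536, 135·21²=59535, difference 1.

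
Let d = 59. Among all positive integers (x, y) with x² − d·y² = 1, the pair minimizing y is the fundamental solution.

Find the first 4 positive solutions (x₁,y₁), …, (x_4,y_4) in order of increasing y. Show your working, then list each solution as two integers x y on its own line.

√59 → a₀=7, period (1,2,7,2,1,14); ℓ=6 even so k=5
a_0=7:  p_0=7·1+0=7,  q_0=7·0+1=1
…
a_2=2:  p_2=2·8+7=23,  q_2=2·1+1=3
a_3=7:  p_3=7·23+8=169,  q_3=7·3+1=22
a_4=2:  p_4=2·169+23=361,  q_4=2·22+3=47
a_5=1:  p_5=1·361+169=530,  q_5=1·47+22=69
→ (530, 69).  Check: 530²=280900, 59·69²=280899, difference 1.
(x_2, y_2) = (530·530 + 59·69·69, 530·69 + 69·530) = (561799, 73140)
(x_3, y_3) = (530·561799 + 59·69·73140, 530·73140 + 69·561799) = (595506410, 77528331)
(x_4, y_4) = (530·595506410 + 59·69·77528331, 530·77528331 + 69·595506410) = (631236232801, 82179957720)

530 69
561799 73140
595506410 77528331
631236232801 82179957720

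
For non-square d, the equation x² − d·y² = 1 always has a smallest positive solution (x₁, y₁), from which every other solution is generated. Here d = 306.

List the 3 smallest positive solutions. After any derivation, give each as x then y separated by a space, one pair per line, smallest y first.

35 2
2449 140
171395 9798

[17; 2,34] for √306; ℓ=2 ⇒ convergent index 1
step 0: (17, 1)  from 17·(1,0) + (0,1)
step 1: (35, 2)  from 2·(17,1) + (1,0)
(x₁, y₁) = (35, 2);  35² − 306·2² = 1 ✓
(35+2√306)^2 = 2449 + 140√306
(35+2√306)^3 = 171395 + 9798√306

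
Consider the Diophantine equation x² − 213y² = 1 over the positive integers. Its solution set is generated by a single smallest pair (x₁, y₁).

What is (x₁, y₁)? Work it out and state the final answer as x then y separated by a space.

√213 = [14; 1,1,2,6,1,8,1,6,2,1,1,28, …], period ℓ=12 (even) → k=11
step 0: (14, 1)  from 14·(1,0) + (0,1)
…
step 4: (467, 32)  from 6·(73,5) + (29,2)
step 5: (540, 37)  from 1·(467,32) + (73,5)
step 6: (4787, 328)  from 8·(540,37) + (467,32)
step 7: (5327, 365)  from 1·(4787,328) + (540,37)
…
step 9: (78825, 5401)  from 2·(36749,2518) + (5327,365)
step 10: (115574, 7919)  from 1·(78825,5401) + (36749,2518)
step 11: (194399, 13320)  from 1·(115574,7919) + (78825,5401)
→ (194399, 13320).  Check: 194399²=37790971201, 213·13320²=37790971200, difference 1.

194399 13320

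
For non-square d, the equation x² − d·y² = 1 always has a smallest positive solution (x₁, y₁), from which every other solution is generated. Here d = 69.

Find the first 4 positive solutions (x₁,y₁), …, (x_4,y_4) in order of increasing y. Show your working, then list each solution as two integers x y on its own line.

[8; 3,3,1,4,1,3,3,16] for √69; ℓ=8 ⇒ convergent index 7
step 0: (8, 1)  from 8·(1,0) + (0,1)
step 1: (25, 3)  from 3·(8,1) + (1,0)
…
step 4: (515, 62)  from 4·(108,13) + (83,10)
…
step 6: (2384, 287)  from 3·(623,75) + (515,62)
step 7: (7775, 936)  from 3·(2384,287) + (623,75)
→ (7775, 936).  Check: 7775²=60450625, 69·936²=60450624, difference 1.
(x_2, y_2) = (7775·7775 + 69·936·936, 7775·936 + 936·7775) = (120901249, 14554800)
(x_3, y_3) = (7775·120901249 + 69·936·14554800, 7775·14554800 + 936·120901249) = (1880014414175, 226327139064)
(x_4, y_4) = (7775·1880014414175 + 69·936·226327139064, 7775·226327139064 + 936·1880014414175) = (29234224019520001, 3519386997890400)

7775 936
120901249 14554800
1880014414175 226327139064
29234224019520001 3519386997890400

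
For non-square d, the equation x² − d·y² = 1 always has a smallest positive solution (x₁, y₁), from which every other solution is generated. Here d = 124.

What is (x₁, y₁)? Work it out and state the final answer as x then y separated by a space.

4620799 414960

[11; 7,2,1,1,1,…,2,7,22] for √124; ℓ=16 ⇒ convergent index 15
step 0: (11, 1)  from 11·(1,0) + (0,1)
step 1: (78, 7)  from 7·(11,1) + (1,0)
step 2: (167, 15)  from 2·(78,7) + (11,1)
step 3: (245, 22)  from 1·(167,15) + (78,7)
step 4: (412, 37)  from 1·(245,22) + (167,15)
step 5: (657, 59)  from 1·(412,37) + (245,22)
…
step 7: (3040, 273)  from 1·(2383,214) + (657,59)
step 8: (14543, 1306)  from 4·(3040,273) + (2383,214)
step 9: (17583, 1579)  from 1·(14543,1306) + (3040,273)
step 10: (67292, 6043)  from 3·(17583,1579) + (14543,1306)
…
step 14: (626251, 56239)  from 2·(237042,21287) + (152167,13665)
step 15: (4620799, 414960)  from 7·(626251,56239) + (237042,21287)
fundamental: x₁=4620799, y₁=414960  (since 21351783398401 − 124·172191801600 = 1)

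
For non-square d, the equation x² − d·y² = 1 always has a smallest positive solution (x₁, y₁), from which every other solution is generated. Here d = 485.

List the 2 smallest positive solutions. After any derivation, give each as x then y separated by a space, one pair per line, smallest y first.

969 44
1877921 85272

√485 → a₀=22, period (44); ℓ=1 odd so k=1
step 0: (22, 1)  from 22·(1,0) + (0,1)
step 1: (969, 44)  from 44·(22,1) + (1,0)
→ (969, 44).  Check: 969²=938961, 485·44²=938960, difference 1.
(969+44√485)^2 = 1877921 + 85272√485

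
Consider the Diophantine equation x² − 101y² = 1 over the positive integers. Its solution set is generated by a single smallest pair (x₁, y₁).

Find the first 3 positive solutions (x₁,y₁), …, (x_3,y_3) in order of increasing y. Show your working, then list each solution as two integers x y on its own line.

201 20
80801 8040
32481801 3232060

√101 → a₀=10, period (20); ℓ=1 odd so k=1
step 0: (10, 1)  from 10·(1,0) + (0,1)
step 1: (201, 20)  from 20·(10,1) + (1,0)
(x₁, y₁) = (201, 20);  201² − 101·20² = 1 ✓
n=2: (201,20)∘(201,20) = (201·201+101·20·20, 201·20+20·201) = (80801,8040)
n=3: (80801,8040)∘(201,20) = (201·80801+101·20·8040, 201·8040+20·80801) = (32481801,3232060)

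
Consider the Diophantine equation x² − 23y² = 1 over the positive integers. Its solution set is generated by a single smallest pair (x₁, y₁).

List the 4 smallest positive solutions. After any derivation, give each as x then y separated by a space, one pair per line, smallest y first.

24 5
1151 240
55224 11515
2649601 552480

d=23: √d = [4; 1,3,1,8] (ℓ=4, even), read p_3/q_3
k=0  a_k=4  p_k/q_k = 4/1
k=1  a_k=1  p_k/q_k = 5/1
k=2  a_k=3  p_k/q_k = 19/4
k=3  a_k=1  p_k/q_k = 24/5
fundamental: x₁=24, y₁=5  (since 576 − 23·25 = 1)
k=2:  x_2 = 24·24+23·5·5 = 1151,  y_2 = 24·5+5·24 = 240
k=3:  x_3 = 24·1151+23·5·240 = 55224,  y_3 = 24·240+5·1151 = 11515
k=4:  x_4 = 24·55224+23·5·11515 = 2649601,  y_4 = 24·11515+5·55224 = 552480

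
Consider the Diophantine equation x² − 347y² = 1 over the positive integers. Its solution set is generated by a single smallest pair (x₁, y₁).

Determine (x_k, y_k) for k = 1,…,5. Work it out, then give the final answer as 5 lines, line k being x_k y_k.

[18; 1,1,1,2,4,…,1,1,36] for √347; ℓ=14 ⇒ convergent index 13
k=0  a_k=18  p_k/q_k = 18/1
…
k=2  a_k=1  p_k/q_k = 37/2
…
k=4  a_k=2  p_k/q_k = 149/8
…
k=7  a_k=17  p_k/q_k = 14269/766
…
k=9  a_k=4  p_k/q_k = 74549/4002
k=10  a_k=2  p_k/q_k = 164168/8813
k=11  a_k=1  p_k/q_k = 238717/12815
k=12  a_k=1  p_k/q_k = 402885/21628
k=13  a_k=1  p_k/q_k = 641602/34443
fundamental: x₁=641602, y₁=34443  (since 411653126404 − 347·1186320249 = 1)
k=2:  x_2 = 641602·641602+347·34443·34443 = 823306252807,  y_2 = 641602·34443+34443·641602 = 44197395372
k=3:  x_3 = 641602·823306252807+347·34443·44197395372 = 1056469876826312026,  y_3 = 641602·44197395372+34443·823306252807 = 56714274530897445
k=4:  x_4 = 641602·1056469876826312026+347·34443·56714274530897445 = 1355666371822207590758497,  y_4 = 641602·56714274530897445+34443·1056469876826312026 = 72775983935101527618408
k=5:  x_5 = 641602·1355666371822207590758497+347·34443·72775983935101527618408 = 1739596510986687599414840072362,  y_5 = 641602·72775983935101527618408+34443·1355666371822207590758497 = 93386433689401306371520721787

641602 34443
823306252807 44197395372
1056469876826312026 56714274530897445
1355666371822207590758497 72775983935101527618408
1739596510986687599414840072362 93386433689401306371520721787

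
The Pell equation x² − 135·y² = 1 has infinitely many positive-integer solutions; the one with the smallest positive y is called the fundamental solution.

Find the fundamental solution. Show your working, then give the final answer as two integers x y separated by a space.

244 21

d=135: √d = [11; 1,1,1,1,1,1,1,22] (ℓ=8, even), read p_7/q_7
i=0: a=11 ⇒ p=11, q=1
…
i=3: a=1 ⇒ p=35, q=3
…
i=5: a=1 ⇒ p=93, q=8
i=6: a=1 ⇒ p=151, q=13
i=7: a=1 ⇒ p=244, q=21
→ (244, 21).  Check: 244²=59536, 135·21²=59535, difference 1.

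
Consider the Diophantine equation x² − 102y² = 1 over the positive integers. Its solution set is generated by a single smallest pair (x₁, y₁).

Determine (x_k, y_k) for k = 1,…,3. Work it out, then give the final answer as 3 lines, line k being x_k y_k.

101 10
20401 2020
4120901 408030

d=102: √d = [10; 10,20] (ℓ=2, even), read p_1/q_1
step 0: (10, 1)  from 10·(1,0) + (0,1)
step 1: (101, 10)  from 10·(10,1) + (1,0)
fundamental: x₁=101, y₁=10  (since 10201 − 102·100 = 1)
n=2: (101,10)∘(101,10) = (101·101+102·10·10, 101·10+10·101) = (20401,2020)
n=3: (20401,2020)∘(101,10) = (101·20401+102·10·2020, 101·2020+10·20401) = (4120901,408030)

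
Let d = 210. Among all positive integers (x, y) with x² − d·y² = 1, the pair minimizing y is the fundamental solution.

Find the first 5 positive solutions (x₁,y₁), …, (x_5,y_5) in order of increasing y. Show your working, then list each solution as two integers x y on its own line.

d=210: √d = [14; 2,28] (ℓ=2, even), read p_1/q_1
i=0: a=14 ⇒ p=14, q=1
i=1: a=2 ⇒ p=29, q=2
fundamental: x₁=29, y₁=2  (since 841 − 210·4 = 1)
(29+2√210)^2 = 1681 + 116√210
(29+2√210)^3 = 97469 + 6726√210
(29+2√210)^4 = 5651521 + 389992√210
(29+2√210)^5 = 327690749 + 22612810√210

29 2
1681 116
97469 6726
5651521 389992
327690749 22612810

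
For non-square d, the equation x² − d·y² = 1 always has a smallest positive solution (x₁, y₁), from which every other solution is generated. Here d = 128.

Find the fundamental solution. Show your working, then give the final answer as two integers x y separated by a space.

d=128: √d = [11; 3,5,3,22] (ℓ=4, even), read p_3/q_3
step 0: (11, 1)  from 11·(1,0) + (0,1)
step 1: (34, 3)  from 3·(11,1) + (1,0)
step 2: (181, 16)  from 5·(34,3) + (11,1)
step 3: (577, 51)  from 3·(181,16) + (34,3)
→ (577, 51).  Check: 577²=332929, 128·51²=332928, difference 1.

577 51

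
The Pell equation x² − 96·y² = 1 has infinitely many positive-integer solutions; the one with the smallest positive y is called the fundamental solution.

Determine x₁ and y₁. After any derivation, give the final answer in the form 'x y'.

√96 → a₀=9, period (1,3,1,18); ℓ=4 even so k=3
i=0: a=9 ⇒ p=9, q=1
i=1: a=1 ⇒ p=10, q=1
i=2: a=3 ⇒ p=39, q=4
i=3: a=1 ⇒ p=49, q=5
fundamental: x₁=49, y₁=5  (since 2401 − 96·25 = 1)

49 5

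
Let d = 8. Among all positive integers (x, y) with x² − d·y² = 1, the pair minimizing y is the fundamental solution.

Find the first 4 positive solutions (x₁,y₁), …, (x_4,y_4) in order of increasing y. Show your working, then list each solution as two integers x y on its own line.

√8 = [2; 1,4, …], period ℓ=2 (even) → k=1
a_0=2:  p_0=2·1+0=2,  q_0=2·0+1=1
a_1=1:  p_1=1·2+1=3,  q_1=1·1+0=1
fundamental: x₁=3, y₁=1  (since 9 − 8·1 = 1)
(x_2, y_2) = (3·3 + 8·1·1, 3·1 + 1·3) = (17, 6)
(x_3, y_3) = (3·17 + 8·1·6, 3·6 + 1·17) = (99, 35)
(x_4, y_4) = (3·99 + 8·1·35, 3·35 + 1·99) = (577, 204)

3 1
17 6
99 35
577 204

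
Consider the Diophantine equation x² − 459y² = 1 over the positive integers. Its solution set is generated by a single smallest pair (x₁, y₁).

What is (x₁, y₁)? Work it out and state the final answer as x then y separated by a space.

499850 23331

d=459: √d = [21; 2,2,1,4,21,4,1,2,2,42] (ℓ=10, even), read p_9/q_9
step 0: (21, 1)  from 21·(1,0) + (0,1)
…
step 8: (212079, 9899)  from 2·(75692,3533) + (60695,2833)
step 9: (499850, 23331)  from 2·(212079,9899) + (75692,3533)
→ (499850, 23331).  Check: 499850²=249850022500, 459·23331²=249850022499, difference 1.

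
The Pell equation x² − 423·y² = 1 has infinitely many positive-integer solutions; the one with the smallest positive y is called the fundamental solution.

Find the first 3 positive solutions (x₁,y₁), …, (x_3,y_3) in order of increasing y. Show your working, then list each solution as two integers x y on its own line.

[20; 1,1,3,4,3,1,1,40] for √423; ℓ=8 ⇒ convergent index 7
a_0=20:  p_0=20·1+0=20,  q_0=20·0+1=1
a_1=1:  p_1=1·20+1=21,  q_1=1·1+0=1
a_2=1:  p_2=1·21+20=41,  q_2=1·1+1=2
a_3=3:  p_3=3·41+21=144,  q_3=3·2+1=7
a_4=4:  p_4=4·144+41=617,  q_4=4·7+2=30
a_5=3:  p_5=3·617+144=1995,  q_5=3·30+7=97
a_6=1:  p_6=1·1995+617=2612,  q_6=1·97+30=127
a_7=1:  p_7=1·2612+1995=4607,  q_7=1·127+97=224
→ (4607, 224).  Check: 4607²=21224449, 423·224²=21224448, difference 1.
(x_2, y_2) = (4607·4607 + 423·224·224, 4607·224 + 224·4607) = (42448897, 2063936)
(x_3, y_3) = (4607·42448897 + 423·224·2063936, 4607·2063936 + 224·42448897) = (391124132351, 19017106080)

4607 224
42448897 2063936
391124132351 19017106080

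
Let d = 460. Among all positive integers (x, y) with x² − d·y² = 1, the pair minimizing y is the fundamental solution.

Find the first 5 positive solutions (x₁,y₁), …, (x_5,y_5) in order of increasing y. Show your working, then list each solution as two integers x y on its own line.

2535751 118230
12860066268001 599603681460
65219851798297071751 3040891269731634690
330762608834754335913072001 15421886156225925189922920
1677463232230609064240018182143751 78212126485069051161274736991150

√460 → a₀=21, period (2,4,3,1,2,10,2,1,3,4,2,42); ℓ=12 even so k=11
i=0: a=21 ⇒ p=21, q=1
…
i=6: a=10 ⇒ p=23335, q=1088
i=7: a=2 ⇒ p=48922, q=2281
…
i=10: a=4 ⇒ p=1135029, q=52921
i=11: a=2 ⇒ p=2535751, q=118230
→ (2535751, 118230).  Check: 2535751²=6430033134001, 460·118230²=6430033134000, difference 1.
n=2: (2535751,118230)∘(2535751,118230) = (2535751·2535751+460·118230·118230, 2535751·118230+118230·2535751) = (12860066268001,599603681460)
n=3: (12860066268001,599603681460)∘(2535751,118230) = (2535751·12860066268001+460·118230·599603681460, 2535751·599603681460+118230·12860066268001) = (65219851798297071751,3040891269731634690)
n=4: (65219851798297071751,3040891269731634690)∘(2535751,118230) = (2535751·65219851798297071751+460·118230·3040891269731634690, 2535751·3040891269731634690+118230·65219851798297071751) = (330762608834754335913072001,15421886156225925189922920)
n=5: (330762608834754335913072001,15421886156225925189922920)∘(2535751,118230) = (2535751·330762608834754335913072001+460·118230·15421886156225925189922920, 2535751·15421886156225925189922920+118230·330762608834754335913072001) = (1677463232230609064240018182143751,78212126485069051161274736991150)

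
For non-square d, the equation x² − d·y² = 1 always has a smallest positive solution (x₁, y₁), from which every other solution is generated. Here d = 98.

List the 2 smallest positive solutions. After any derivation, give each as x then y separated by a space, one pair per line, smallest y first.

99 10
19601 1980

√98 = [9; 1,8,1,18, …], period ℓ=4 (even) → k=3
a_0=9:  p_0=9·1+0=9,  q_0=9·0+1=1
a_1=1:  p_1=1·9+1=10,  q_1=1·1+0=1
a_2=8:  p_2=8·10+9=89,  q_2=8·1+1=9
a_3=1:  p_3=1·89+10=99,  q_3=1·9+1=10
(x₁, y₁) = (99, 10);  99² − 98·10² = 1 ✓
k=2:  x_2 = 99·99+98·10·10 = 19601,  y_2 = 99·10+10·99 = 1980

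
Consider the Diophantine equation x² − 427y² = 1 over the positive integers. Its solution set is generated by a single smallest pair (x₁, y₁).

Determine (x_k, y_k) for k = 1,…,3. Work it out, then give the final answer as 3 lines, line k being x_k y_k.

d=427: √d = [20; 1,1,1,40] (ℓ=4, even), read p_3/q_3
a_0=20:  p_0=20·1+0=20,  q_0=20·0+1=1
a_1=1:  p_1=1·20+1=21,  q_1=1·1+0=1
a_2=1:  p_2=1·21+20=41,  q_2=1·1+1=2
a_3=1:  p_3=1·41+21=62,  q_3=1·2+1=3
fundamental: x₁=62, y₁=3  (since 3844 − 427·9 = 1)
n=2: (62,3)∘(62,3) = (62·62+427·3·3, 62·3+3·62) = (7687,372)
n=3: (7687,372)∘(62,3) = (62·7687+427·3·372, 62·372+3·7687) = (953126,46125)

62 3
7687 372
953126 46125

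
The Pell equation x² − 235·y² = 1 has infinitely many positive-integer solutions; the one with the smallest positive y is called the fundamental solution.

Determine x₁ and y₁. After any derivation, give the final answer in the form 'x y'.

[15; 3,30] for √235; ℓ=2 ⇒ convergent index 1
i=0: a=15 ⇒ p=15, q=1
i=1: a=3 ⇒ p=46, q=3
(x₁, y₁) = (46, 3);  46² − 235·3² = 1 ✓

46 3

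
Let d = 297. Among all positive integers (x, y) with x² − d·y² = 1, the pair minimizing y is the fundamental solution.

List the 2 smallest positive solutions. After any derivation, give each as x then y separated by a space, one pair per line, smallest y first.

48599 2820
4723725601 274098360

√297 = [17; 4,3,1,1,2,1,1,3,4,34, …], period ℓ=10 (even) → k=9
step 0: (17, 1)  from 17·(1,0) + (0,1)
step 1: (69, 4)  from 4·(17,1) + (1,0)
step 2: (224, 13)  from 3·(69,4) + (17,1)
step 3: (293, 17)  from 1·(224,13) + (69,4)
step 4: (517, 30)  from 1·(293,17) + (224,13)
step 5: (1327, 77)  from 2·(517,30) + (293,17)
step 6: (1844, 107)  from 1·(1327,77) + (517,30)
step 7: (3171, 184)  from 1·(1844,107) + (1327,77)
step 8: (11357, 659)  from 3·(3171,184) + (1844,107)
step 9: (48599, 2820)  from 4·(11357,659) + (3171,184)
(x₁, y₁) = (48599, 2820);  48599² − 297·2820² = 1 ✓
n=2: (48599,2820)∘(48599,2820) = (48599·48599+297·2820·2820, 48599·2820+2820·48599) = (4723725601,274098360)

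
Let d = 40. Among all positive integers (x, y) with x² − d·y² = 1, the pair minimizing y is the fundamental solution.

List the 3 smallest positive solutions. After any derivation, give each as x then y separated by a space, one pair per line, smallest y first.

19 3
721 114
27379 4329

d=40: √d = [6; 3,12] (ℓ=2, even), read p_1/q_1
i=0: a=6 ⇒ p=6, q=1
i=1: a=3 ⇒ p=19, q=3
→ (19, 3).  Check: 19²=361, 40·3²=360, difference 1.
k=2:  x_2 = 19·19+40·3·3 = 721,  y_2 = 19·3+3·19 = 114
k=3:  x_3 = 19·721+40·3·114 = 27379,  y_3 = 19·114+3·721 = 4329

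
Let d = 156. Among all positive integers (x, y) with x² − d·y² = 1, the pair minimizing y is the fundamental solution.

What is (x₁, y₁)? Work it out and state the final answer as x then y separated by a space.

√156 = [12; 2,24, …], period ℓ=2 (even) → k=1
i=0: a=12 ⇒ p=12, q=1
i=1: a=2 ⇒ p=25, q=2
→ (25, 2).  Check: 25²=625, 156·2²=624, difference 1.

25 2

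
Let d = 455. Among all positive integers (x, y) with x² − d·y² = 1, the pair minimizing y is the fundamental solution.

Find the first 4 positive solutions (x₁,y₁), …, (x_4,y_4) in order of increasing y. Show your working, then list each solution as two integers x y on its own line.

d=455: √d = [21; 3,42] (ℓ=2, even), read p_1/q_1
k=0  a_k=21  p_k/q_k = 21/1
k=1  a_k=3  p_k/q_k = 64/3
fundamental: x₁=64, y₁=3  (since 4096 − 455·9 = 1)
n=2: (64,3)∘(64,3) = (64·64+455·3·3, 64·3+3·64) = (8191,384)
n=3: (8191,384)∘(64,3) = (64·8191+455·3·384, 64·384+3·8191) = (1048384,49149)
n=4: (1048384,49149)∘(64,3) = (64·1048384+455·3·49149, 64·49149+3·1048384) = (134184961,6290688)

64 3
8191 384
1048384 49149
134184961 6290688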